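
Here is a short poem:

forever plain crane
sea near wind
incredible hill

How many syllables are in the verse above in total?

Line 1: forever (3), plain (1), crane (1) → 5
Line 2: sea (1), near (1), wind (1) → 3
Line 3: incredible (4), hill (1) → 5
Total: 5 + 3 + 5 = 13

13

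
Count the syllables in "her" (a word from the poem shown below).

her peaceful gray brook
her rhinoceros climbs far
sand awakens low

"her" has 1 syllable.

1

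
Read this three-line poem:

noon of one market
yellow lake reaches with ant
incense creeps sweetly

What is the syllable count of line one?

Line one: noon(1) + of(1) + one(1) + market(2) = 5

5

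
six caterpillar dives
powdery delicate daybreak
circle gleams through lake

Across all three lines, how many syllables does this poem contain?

Line 1: six(1) + caterpillar(4) + dives(1) = 6
Line 2: powdery(3) + delicate(3) + daybreak(2) = 8
Line 3: circle(2) + gleams(1) + through(1) + lake(1) = 5
Total: 6 + 8 + 5 = 19

19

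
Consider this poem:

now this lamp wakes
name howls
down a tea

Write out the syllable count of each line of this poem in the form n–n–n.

4–2–3

Line 1: now(1) + this(1) + lamp(1) + wakes(1) = 4
Line 2: name(1) + howls(1) = 2
Line 3: down(1) + a(1) + tea(1) = 3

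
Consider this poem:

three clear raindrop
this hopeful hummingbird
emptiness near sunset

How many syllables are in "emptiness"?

"emptiness" has 3 syllables.

3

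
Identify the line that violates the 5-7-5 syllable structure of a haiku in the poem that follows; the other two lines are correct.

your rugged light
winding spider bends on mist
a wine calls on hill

The first line

Line 1: "your rugged light": 1+2+1 = 4 (expected 5)
Line 2: "winding spider bends on mist": 2+2+1+1+1 = 7 ✓
Line 3: "a wine calls on hill": 1+1+1+1+1 = 5 ✓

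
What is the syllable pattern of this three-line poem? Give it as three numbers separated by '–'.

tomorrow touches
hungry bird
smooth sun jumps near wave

Line 1: "tomorrow touches": 3+2 = 5
Line 2: "hungry bird": 2+1 = 3
Line 3: "smooth sun jumps near wave": 1+1+1+1+1 = 5

5–3–5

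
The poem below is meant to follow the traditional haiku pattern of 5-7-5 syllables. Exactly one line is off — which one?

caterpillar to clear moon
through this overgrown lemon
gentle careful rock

Line 1

Line 1: caterpillar (4), to (1), clear (1), moon (1) → 7 (expected 5)
Line 2: through (1), this (1), overgrown (3), lemon (2) → 7 ✓
Line 3: gentle (2), careful (2), rock (1) → 5 ✓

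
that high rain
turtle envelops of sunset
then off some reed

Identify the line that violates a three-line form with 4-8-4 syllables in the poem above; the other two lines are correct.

The first line

Line 1: "that high rain": 1+1+1 = 3 (expected 4)
Line 2: "turtle envelops of sunset": 2+3+1+2 = 8 ✓
Line 3: "then off some reed": 1+1+1+1 = 4 ✓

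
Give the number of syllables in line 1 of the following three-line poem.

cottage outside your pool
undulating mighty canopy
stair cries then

Line 1: cottage (2), outside (2), your (1), pool (1) → 6

6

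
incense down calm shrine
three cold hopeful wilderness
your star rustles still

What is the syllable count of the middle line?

The middle line: three(1) + cold(1) + hopeful(2) + wilderness(3) = 7

7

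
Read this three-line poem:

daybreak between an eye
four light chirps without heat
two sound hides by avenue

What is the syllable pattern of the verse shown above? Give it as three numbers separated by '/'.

6/6/7

Line 1: "daybreak between an eye": 2+2+1+1 = 6
Line 2: "four light chirps without heat": 1+1+1+2+1 = 6
Line 3: "two sound hides by avenue": 1+1+1+1+3 = 7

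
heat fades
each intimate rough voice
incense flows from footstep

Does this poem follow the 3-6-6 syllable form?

Line 1: "heat fades": 1+1 = 2 (expected 3)
Line 2: "each intimate rough voice": 1+3+1+1 = 6 ✓
Line 3: "incense flows from footstep": 2+1+1+2 = 6 ✓

No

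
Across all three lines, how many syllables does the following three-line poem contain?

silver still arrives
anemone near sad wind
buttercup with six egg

18

Line 1: silver(2) + still(1) + arrives(2) = 5
Line 2: anemone(4) + near(1) + sad(1) + wind(1) = 7
Line 3: buttercup(3) + with(1) + six(1) + egg(1) = 6
Total: 5 + 7 + 6 = 18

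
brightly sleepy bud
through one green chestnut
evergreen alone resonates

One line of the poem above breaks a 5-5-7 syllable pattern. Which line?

Line 1: brightly(2) + sleepy(2) + bud(1) = 5 ✓
Line 2: through(1) + one(1) + green(1) + chestnut(2) = 5 ✓
Line 3: evergreen(3) + alone(2) + resonates(3) = 8 (expected 7)

The third line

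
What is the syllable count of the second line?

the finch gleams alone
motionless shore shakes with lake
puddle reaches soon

7

The second line: motionless (3), shore (1), shakes (1), with (1), lake (1) → 7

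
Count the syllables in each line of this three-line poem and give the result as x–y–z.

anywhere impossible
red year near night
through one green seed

Line 1: anywhere(3) + impossible(4) = 7
Line 2: red(1) + year(1) + near(1) + night(1) = 4
Line 3: through(1) + one(1) + green(1) + seed(1) = 4

7–4–4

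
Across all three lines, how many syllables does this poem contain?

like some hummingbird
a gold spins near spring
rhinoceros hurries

Line 1: like (1), some (1), hummingbird (3) → 5
Line 2: a (1), gold (1), spins (1), near (1), spring (1) → 5
Line 3: rhinoceros (4), hurries (2) → 6
Total: 5 + 5 + 6 = 16

16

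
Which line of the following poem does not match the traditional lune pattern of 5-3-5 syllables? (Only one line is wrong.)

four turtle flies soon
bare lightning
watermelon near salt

Line 3

Line 1: four(1) + turtle(2) + flies(1) + soon(1) = 5 ✓
Line 2: bare(1) + lightning(2) = 3 ✓
Line 3: watermelon(4) + near(1) + salt(1) = 6 (expected 5)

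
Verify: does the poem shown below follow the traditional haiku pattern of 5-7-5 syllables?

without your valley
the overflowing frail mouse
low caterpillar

Yes

Line 1: "without your valley": 2+1+2 = 5 ✓
Line 2: "the overflowing frail mouse": 1+4+1+1 = 7 ✓
Line 3: "low caterpillar": 1+4 = 5 ✓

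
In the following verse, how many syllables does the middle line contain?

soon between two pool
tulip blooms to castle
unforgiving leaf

6

The middle line: "tulip blooms to castle": 2+1+1+2 = 6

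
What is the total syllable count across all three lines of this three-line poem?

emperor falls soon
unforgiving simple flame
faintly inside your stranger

19

Line 1: "emperor falls soon": 3+1+1 = 5
Line 2: "unforgiving simple flame": 4+2+1 = 7
Line 3: "faintly inside your stranger": 2+2+1+2 = 7
Total: 5 + 7 + 7 = 19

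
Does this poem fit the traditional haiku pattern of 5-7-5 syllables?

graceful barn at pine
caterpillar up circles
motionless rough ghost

Yes

Line 1: graceful(2) + barn(1) + at(1) + pine(1) = 5 ✓
Line 2: caterpillar(4) + up(1) + circles(2) = 7 ✓
Line 3: motionless(3) + rough(1) + ghost(1) = 5 ✓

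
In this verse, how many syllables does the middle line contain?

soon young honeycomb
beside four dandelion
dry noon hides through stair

7

The middle line: "beside four dandelion": 2+1+4 = 7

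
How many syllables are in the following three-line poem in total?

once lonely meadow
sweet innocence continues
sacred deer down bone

17

Line 1: "once lonely meadow": 1+2+2 = 5
Line 2: "sweet innocence continues": 1+3+3 = 7
Line 3: "sacred deer down bone": 2+1+1+1 = 5
Total: 5 + 7 + 5 = 17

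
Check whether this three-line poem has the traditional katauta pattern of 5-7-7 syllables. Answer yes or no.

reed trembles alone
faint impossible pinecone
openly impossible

Line 1: reed (1), trembles (2), alone (2) → 5 ✓
Line 2: faint (1), impossible (4), pinecone (2) → 7 ✓
Line 3: openly (3), impossible (4) → 7 ✓

Yes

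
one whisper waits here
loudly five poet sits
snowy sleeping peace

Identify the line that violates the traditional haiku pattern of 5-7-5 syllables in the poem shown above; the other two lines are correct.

Line 1: "one whisper waits here": 1+2+1+1 = 5 ✓
Line 2: "loudly five poet sits": 2+1+2+1 = 6 (expected 7)
Line 3: "snowy sleeping peace": 2+2+1 = 5 ✓

The second line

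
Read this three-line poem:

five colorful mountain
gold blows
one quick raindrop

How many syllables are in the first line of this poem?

6

The first line: "five colorful mountain": 1+3+2 = 6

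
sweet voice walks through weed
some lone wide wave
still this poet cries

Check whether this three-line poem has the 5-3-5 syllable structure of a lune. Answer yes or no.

No

Line 1: sweet (1), voice (1), walks (1), through (1), weed (1) → 5 ✓
Line 2: some (1), lone (1), wide (1), wave (1) → 4 (expected 3)
Line 3: still (1), this (1), poet (2), cries (1) → 5 ✓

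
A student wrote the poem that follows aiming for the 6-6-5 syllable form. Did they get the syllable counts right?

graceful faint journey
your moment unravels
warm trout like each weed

Line 1: graceful (2), faint (1), journey (2) → 5 (expected 6)
Line 2: your (1), moment (2), unravels (3) → 6 ✓
Line 3: warm (1), trout (1), like (1), each (1), weed (1) → 5 ✓

No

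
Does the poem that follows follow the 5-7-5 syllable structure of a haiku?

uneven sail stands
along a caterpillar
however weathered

Line 1: uneven(3) + sail(1) + stands(1) = 5 ✓
Line 2: along(2) + a(1) + caterpillar(4) = 7 ✓
Line 3: however(3) + weathered(2) = 5 ✓

Yes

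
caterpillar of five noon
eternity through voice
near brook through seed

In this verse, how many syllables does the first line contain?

7

The first line: caterpillar(4) + of(1) + five(1) + noon(1) = 7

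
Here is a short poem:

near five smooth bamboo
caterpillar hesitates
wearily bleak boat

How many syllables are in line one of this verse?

Line one: near(1) + five(1) + smooth(1) + bamboo(2) = 5

5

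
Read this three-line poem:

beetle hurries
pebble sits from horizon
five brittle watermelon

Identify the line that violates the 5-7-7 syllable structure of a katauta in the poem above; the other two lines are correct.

Line 1: "beetle hurries": 2+2 = 4 (expected 5)
Line 2: "pebble sits from horizon": 2+1+1+3 = 7 ✓
Line 3: "five brittle watermelon": 1+2+4 = 7 ✓

The first line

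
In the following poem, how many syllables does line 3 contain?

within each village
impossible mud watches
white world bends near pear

Line 3: white (1), world (1), bends (1), near (1), pear (1) → 5

5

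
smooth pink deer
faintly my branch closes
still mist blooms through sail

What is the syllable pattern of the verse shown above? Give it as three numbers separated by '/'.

Line 1: smooth (1), pink (1), deer (1) → 3
Line 2: faintly (2), my (1), branch (1), closes (2) → 6
Line 3: still (1), mist (1), blooms (1), through (1), sail (1) → 5

3/6/5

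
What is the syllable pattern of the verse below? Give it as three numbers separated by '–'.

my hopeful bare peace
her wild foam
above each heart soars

Line 1: my (1), hopeful (2), bare (1), peace (1) → 5
Line 2: her (1), wild (1), foam (1) → 3
Line 3: above (2), each (1), heart (1), soars (1) → 5

5–3–5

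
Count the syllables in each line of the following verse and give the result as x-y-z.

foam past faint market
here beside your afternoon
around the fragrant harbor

Line 1: "foam past faint market": 1+1+1+2 = 5
Line 2: "here beside your afternoon": 1+2+1+3 = 7
Line 3: "around the fragrant harbor": 2+1+2+2 = 7

5-7-7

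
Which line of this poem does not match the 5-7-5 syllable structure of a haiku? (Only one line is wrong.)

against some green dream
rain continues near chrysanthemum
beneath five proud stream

Line 1: against (2), some (1), green (1), dream (1) → 5 ✓
Line 2: rain (1), continues (3), near (1), chrysanthemum (4) → 9 (expected 7)
Line 3: beneath (2), five (1), proud (1), stream (1) → 5 ✓

The second line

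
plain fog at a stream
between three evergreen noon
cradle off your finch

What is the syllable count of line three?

5

Line three: cradle (2), off (1), your (1), finch (1) → 5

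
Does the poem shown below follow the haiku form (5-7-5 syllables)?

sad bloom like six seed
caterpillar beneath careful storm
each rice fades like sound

Line 1: sad (1), bloom (1), like (1), six (1), seed (1) → 5 ✓
Line 2: caterpillar (4), beneath (2), careful (2), storm (1) → 9 (expected 7)
Line 3: each (1), rice (1), fades (1), like (1), sound (1) → 5 ✓

No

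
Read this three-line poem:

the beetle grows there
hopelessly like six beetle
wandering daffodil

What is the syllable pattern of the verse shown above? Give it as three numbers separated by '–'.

Line 1: the (1), beetle (2), grows (1), there (1) → 5
Line 2: hopelessly (3), like (1), six (1), beetle (2) → 7
Line 3: wandering (3), daffodil (3) → 6

5–7–6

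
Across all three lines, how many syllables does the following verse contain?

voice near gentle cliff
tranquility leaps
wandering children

15

Line 1: "voice near gentle cliff": 1+1+2+1 = 5
Line 2: "tranquility leaps": 4+1 = 5
Line 3: "wandering children": 3+2 = 5
Total: 5 + 5 + 5 = 15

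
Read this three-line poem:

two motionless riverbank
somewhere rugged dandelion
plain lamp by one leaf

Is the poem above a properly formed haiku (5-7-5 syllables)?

No

Line 1: two(1) + motionless(3) + riverbank(3) = 7 (expected 5)
Line 2: somewhere(2) + rugged(2) + dandelion(4) = 8 (expected 7)
Line 3: plain(1) + lamp(1) + by(1) + one(1) + leaf(1) = 5 ✓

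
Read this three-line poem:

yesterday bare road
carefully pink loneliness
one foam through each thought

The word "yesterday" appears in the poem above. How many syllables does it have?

3

"yesterday" has 3 syllables.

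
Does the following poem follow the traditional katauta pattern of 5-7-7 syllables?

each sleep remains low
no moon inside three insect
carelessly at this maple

Yes

Line 1: each(1) + sleep(1) + remains(2) + low(1) = 5 ✓
Line 2: no(1) + moon(1) + inside(2) + three(1) + insect(2) = 7 ✓
Line 3: carelessly(3) + at(1) + this(1) + maple(2) = 7 ✓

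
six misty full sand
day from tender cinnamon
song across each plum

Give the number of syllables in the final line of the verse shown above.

The final line: song (1), across (2), each (1), plum (1) → 5

5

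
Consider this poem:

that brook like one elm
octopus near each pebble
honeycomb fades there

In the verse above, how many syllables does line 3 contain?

5

Line 3: honeycomb(3) + fades(1) + there(1) = 5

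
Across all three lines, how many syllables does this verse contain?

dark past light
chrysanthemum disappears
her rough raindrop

Line 1: dark(1) + past(1) + light(1) = 3
Line 2: chrysanthemum(4) + disappears(3) = 7
Line 3: her(1) + rough(1) + raindrop(2) = 4
Total: 3 + 7 + 4 = 14

14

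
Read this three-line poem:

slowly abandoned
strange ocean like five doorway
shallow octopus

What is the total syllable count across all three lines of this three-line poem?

Line 1: slowly (2), abandoned (3) → 5
Line 2: strange (1), ocean (2), like (1), five (1), doorway (2) → 7
Line 3: shallow (2), octopus (3) → 5
Total: 5 + 7 + 5 = 17

17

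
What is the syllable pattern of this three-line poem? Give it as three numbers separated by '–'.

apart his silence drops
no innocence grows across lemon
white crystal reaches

6–9–5

Line 1: "apart his silence drops": 2+1+2+1 = 6
Line 2: "no innocence grows across lemon": 1+3+1+2+2 = 9
Line 3: "white crystal reaches": 1+2+2 = 5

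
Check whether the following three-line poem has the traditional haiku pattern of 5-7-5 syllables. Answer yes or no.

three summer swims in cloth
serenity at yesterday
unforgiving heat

No

Line 1: "three summer swims in cloth": 1+2+1+1+1 = 6 (expected 5)
Line 2: "serenity at yesterday": 4+1+3 = 8 (expected 7)
Line 3: "unforgiving heat": 4+1 = 5 ✓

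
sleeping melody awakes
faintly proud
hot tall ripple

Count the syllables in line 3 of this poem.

Line 3: hot (1), tall (1), ripple (2) → 4

4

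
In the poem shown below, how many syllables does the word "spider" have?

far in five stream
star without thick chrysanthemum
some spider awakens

"spider" has 2 syllables.

2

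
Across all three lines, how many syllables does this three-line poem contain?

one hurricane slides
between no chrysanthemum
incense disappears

Line 1: "one hurricane slides": 1+3+1 = 5
Line 2: "between no chrysanthemum": 2+1+4 = 7
Line 3: "incense disappears": 2+3 = 5
Total: 5 + 7 + 5 = 17

17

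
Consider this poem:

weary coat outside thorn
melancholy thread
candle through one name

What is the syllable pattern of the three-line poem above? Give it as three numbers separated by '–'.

Line 1: "weary coat outside thorn": 2+1+2+1 = 6
Line 2: "melancholy thread": 4+1 = 5
Line 3: "candle through one name": 2+1+1+1 = 5

6–5–5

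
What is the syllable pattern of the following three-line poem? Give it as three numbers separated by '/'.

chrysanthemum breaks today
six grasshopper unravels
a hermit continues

7/7/6

Line 1: chrysanthemum (4), breaks (1), today (2) → 7
Line 2: six (1), grasshopper (3), unravels (3) → 7
Line 3: a (1), hermit (2), continues (3) → 6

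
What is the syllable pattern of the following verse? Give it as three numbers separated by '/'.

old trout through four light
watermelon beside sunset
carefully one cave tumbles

Line 1: old (1), trout (1), through (1), four (1), light (1) → 5
Line 2: watermelon (4), beside (2), sunset (2) → 8
Line 3: carefully (3), one (1), cave (1), tumbles (2) → 7

5/8/7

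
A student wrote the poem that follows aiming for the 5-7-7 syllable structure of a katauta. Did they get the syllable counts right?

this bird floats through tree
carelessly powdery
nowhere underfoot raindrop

Line 1: this (1), bird (1), floats (1), through (1), tree (1) → 5 ✓
Line 2: carelessly (3), powdery (3) → 6 (expected 7)
Line 3: nowhere (2), underfoot (3), raindrop (2) → 7 ✓

No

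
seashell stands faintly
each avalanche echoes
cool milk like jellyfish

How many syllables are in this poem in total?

Line 1: "seashell stands faintly": 2+1+2 = 5
Line 2: "each avalanche echoes": 1+3+2 = 6
Line 3: "cool milk like jellyfish": 1+1+1+3 = 6
Total: 5 + 6 + 6 = 17

17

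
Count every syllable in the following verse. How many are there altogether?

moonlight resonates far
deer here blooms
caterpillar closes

15

Line 1: moonlight(2) + resonates(3) + far(1) = 6
Line 2: deer(1) + here(1) + blooms(1) = 3
Line 3: caterpillar(4) + closes(2) = 6
Total: 6 + 3 + 6 = 15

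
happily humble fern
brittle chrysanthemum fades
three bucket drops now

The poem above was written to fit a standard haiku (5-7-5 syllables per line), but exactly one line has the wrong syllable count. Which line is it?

The first line

Line 1: happily (3), humble (2), fern (1) → 6 (expected 5)
Line 2: brittle (2), chrysanthemum (4), fades (1) → 7 ✓
Line 3: three (1), bucket (2), drops (1), now (1) → 5 ✓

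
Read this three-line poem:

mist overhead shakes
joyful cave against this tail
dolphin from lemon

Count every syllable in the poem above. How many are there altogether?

Line 1: mist(1) + overhead(3) + shakes(1) = 5
Line 2: joyful(2) + cave(1) + against(2) + this(1) + tail(1) = 7
Line 3: dolphin(2) + from(1) + lemon(2) = 5
Total: 5 + 7 + 5 = 17

17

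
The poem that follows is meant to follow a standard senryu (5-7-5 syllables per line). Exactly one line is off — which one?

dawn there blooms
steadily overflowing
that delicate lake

Line 1: "dawn there blooms": 1+1+1 = 3 (expected 5)
Line 2: "steadily overflowing": 3+4 = 7 ✓
Line 3: "that delicate lake": 1+3+1 = 5 ✓

Line 1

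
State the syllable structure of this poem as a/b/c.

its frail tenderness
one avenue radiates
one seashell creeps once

5/7/5

Line 1: "its frail tenderness": 1+1+3 = 5
Line 2: "one avenue radiates": 1+3+3 = 7
Line 3: "one seashell creeps once": 1+2+1+1 = 5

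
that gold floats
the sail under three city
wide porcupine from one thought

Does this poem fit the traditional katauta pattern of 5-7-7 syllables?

No

Line 1: that (1), gold (1), floats (1) → 3 (expected 5)
Line 2: the (1), sail (1), under (2), three (1), city (2) → 7 ✓
Line 3: wide (1), porcupine (3), from (1), one (1), thought (1) → 7 ✓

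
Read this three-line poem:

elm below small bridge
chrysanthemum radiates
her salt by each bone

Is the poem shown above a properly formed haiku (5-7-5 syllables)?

Line 1: "elm below small bridge": 1+2+1+1 = 5 ✓
Line 2: "chrysanthemum radiates": 4+3 = 7 ✓
Line 3: "her salt by each bone": 1+1+1+1+1 = 5 ✓

Yes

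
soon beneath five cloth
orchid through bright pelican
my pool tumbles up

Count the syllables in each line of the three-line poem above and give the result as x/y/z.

Line 1: "soon beneath five cloth": 1+2+1+1 = 5
Line 2: "orchid through bright pelican": 2+1+1+3 = 7
Line 3: "my pool tumbles up": 1+1+2+1 = 5

5/7/5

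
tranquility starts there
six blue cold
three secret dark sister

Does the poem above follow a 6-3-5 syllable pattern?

No

Line 1: tranquility(4) + starts(1) + there(1) = 6 ✓
Line 2: six(1) + blue(1) + cold(1) = 3 ✓
Line 3: three(1) + secret(2) + dark(1) + sister(2) = 6 (expected 5)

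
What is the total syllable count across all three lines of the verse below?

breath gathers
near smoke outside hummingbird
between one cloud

14

Line 1: breath(1) + gathers(2) = 3
Line 2: near(1) + smoke(1) + outside(2) + hummingbird(3) = 7
Line 3: between(2) + one(1) + cloud(1) = 4
Total: 3 + 7 + 4 = 14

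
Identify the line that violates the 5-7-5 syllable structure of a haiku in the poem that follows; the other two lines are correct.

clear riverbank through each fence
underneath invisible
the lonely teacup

The first line

Line 1: "clear riverbank through each fence": 1+3+1+1+1 = 7 (expected 5)
Line 2: "underneath invisible": 3+4 = 7 ✓
Line 3: "the lonely teacup": 1+2+2 = 5 ✓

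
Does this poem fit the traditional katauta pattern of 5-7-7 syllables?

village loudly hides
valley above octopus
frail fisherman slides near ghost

Line 1: village(2) + loudly(2) + hides(1) = 5 ✓
Line 2: valley(2) + above(2) + octopus(3) = 7 ✓
Line 3: frail(1) + fisherman(3) + slides(1) + near(1) + ghost(1) = 7 ✓

Yes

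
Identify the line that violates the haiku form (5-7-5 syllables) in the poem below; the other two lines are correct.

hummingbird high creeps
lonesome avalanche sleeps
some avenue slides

The second line

Line 1: "hummingbird high creeps": 3+1+1 = 5 ✓
Line 2: "lonesome avalanche sleeps": 2+3+1 = 6 (expected 7)
Line 3: "some avenue slides": 1+3+1 = 5 ✓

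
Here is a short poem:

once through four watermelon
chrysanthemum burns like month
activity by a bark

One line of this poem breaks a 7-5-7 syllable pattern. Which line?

Line 1: once (1), through (1), four (1), watermelon (4) → 7 ✓
Line 2: chrysanthemum (4), burns (1), like (1), month (1) → 7 (expected 5)
Line 3: activity (4), by (1), a (1), bark (1) → 7 ✓

Line 2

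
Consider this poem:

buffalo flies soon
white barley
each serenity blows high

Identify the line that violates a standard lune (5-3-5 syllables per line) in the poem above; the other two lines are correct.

Line 3

Line 1: "buffalo flies soon": 3+1+1 = 5 ✓
Line 2: "white barley": 1+2 = 3 ✓
Line 3: "each serenity blows high": 1+4+1+1 = 7 (expected 5)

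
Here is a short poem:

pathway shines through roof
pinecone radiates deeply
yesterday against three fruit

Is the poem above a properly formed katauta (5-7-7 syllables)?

Line 1: "pathway shines through roof": 2+1+1+1 = 5 ✓
Line 2: "pinecone radiates deeply": 2+3+2 = 7 ✓
Line 3: "yesterday against three fruit": 3+2+1+1 = 7 ✓

Yes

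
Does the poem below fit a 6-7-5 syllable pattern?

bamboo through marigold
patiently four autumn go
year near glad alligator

No

Line 1: bamboo (2), through (1), marigold (3) → 6 ✓
Line 2: patiently (3), four (1), autumn (2), go (1) → 7 ✓
Line 3: year (1), near (1), glad (1), alligator (4) → 7 (expected 5)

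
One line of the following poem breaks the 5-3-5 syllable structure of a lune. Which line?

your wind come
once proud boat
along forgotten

Line 1: your(1) + wind(1) + come(1) = 3 (expected 5)
Line 2: once(1) + proud(1) + boat(1) = 3 ✓
Line 3: along(2) + forgotten(3) = 5 ✓

Line 1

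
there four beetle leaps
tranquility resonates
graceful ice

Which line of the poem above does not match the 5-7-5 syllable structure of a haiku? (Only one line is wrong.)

Line 1: there(1) + four(1) + beetle(2) + leaps(1) = 5 ✓
Line 2: tranquility(4) + resonates(3) = 7 ✓
Line 3: graceful(2) + ice(1) = 3 (expected 5)

The third line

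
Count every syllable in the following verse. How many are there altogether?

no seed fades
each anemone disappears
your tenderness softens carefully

Line 1: no(1) + seed(1) + fades(1) = 3
Line 2: each(1) + anemone(4) + disappears(3) = 8
Line 3: your(1) + tenderness(3) + softens(2) + carefully(3) = 9
Total: 3 + 8 + 9 = 20

20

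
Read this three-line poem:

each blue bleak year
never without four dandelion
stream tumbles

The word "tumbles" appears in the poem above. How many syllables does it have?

2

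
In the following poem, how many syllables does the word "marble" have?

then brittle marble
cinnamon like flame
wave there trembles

"marble" has 2 syllables.

2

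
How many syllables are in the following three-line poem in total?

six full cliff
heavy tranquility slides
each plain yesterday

Line 1: six (1), full (1), cliff (1) → 3
Line 2: heavy (2), tranquility (4), slides (1) → 7
Line 3: each (1), plain (1), yesterday (3) → 5
Total: 3 + 7 + 5 = 15

15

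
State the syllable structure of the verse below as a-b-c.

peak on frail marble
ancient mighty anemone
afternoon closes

Line 1: peak(1) + on(1) + frail(1) + marble(2) = 5
Line 2: ancient(2) + mighty(2) + anemone(4) = 8
Line 3: afternoon(3) + closes(2) = 5

5-8-5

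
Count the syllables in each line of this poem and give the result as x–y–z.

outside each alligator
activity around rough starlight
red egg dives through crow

Line 1: outside (2), each (1), alligator (4) → 7
Line 2: activity (4), around (2), rough (1), starlight (2) → 9
Line 3: red (1), egg (1), dives (1), through (1), crow (1) → 5

7–9–5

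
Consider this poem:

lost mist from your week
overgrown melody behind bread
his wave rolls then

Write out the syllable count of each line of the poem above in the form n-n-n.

Line 1: lost (1), mist (1), from (1), your (1), week (1) → 5
Line 2: overgrown (3), melody (3), behind (2), bread (1) → 9
Line 3: his (1), wave (1), rolls (1), then (1) → 4

5-9-4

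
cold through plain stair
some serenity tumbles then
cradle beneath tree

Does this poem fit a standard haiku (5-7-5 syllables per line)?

No

Line 1: cold(1) + through(1) + plain(1) + stair(1) = 4 (expected 5)
Line 2: some(1) + serenity(4) + tumbles(2) + then(1) = 8 (expected 7)
Line 3: cradle(2) + beneath(2) + tree(1) = 5 ✓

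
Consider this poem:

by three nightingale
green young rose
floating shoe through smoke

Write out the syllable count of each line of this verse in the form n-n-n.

Line 1: by(1) + three(1) + nightingale(3) = 5
Line 2: green(1) + young(1) + rose(1) = 3
Line 3: floating(2) + shoe(1) + through(1) + smoke(1) = 5

5-3-5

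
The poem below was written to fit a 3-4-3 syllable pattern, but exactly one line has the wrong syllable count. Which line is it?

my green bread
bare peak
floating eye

The second line

Line 1: "my green bread": 1+1+1 = 3 ✓
Line 2: "bare peak": 1+1 = 2 (expected 4)
Line 3: "floating eye": 2+1 = 3 ✓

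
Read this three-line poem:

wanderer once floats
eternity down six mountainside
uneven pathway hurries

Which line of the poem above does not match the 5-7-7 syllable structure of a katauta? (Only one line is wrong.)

Line 2

Line 1: "wanderer once floats": 3+1+1 = 5 ✓
Line 2: "eternity down six mountainside": 4+1+1+3 = 9 (expected 7)
Line 3: "uneven pathway hurries": 3+2+2 = 7 ✓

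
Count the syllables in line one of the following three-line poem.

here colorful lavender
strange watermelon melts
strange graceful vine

Line one: here (1), colorful (3), lavender (3) → 7

7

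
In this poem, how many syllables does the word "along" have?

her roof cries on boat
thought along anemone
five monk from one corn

2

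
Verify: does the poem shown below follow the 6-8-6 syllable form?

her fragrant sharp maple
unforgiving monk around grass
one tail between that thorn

Line 1: her (1), fragrant (2), sharp (1), maple (2) → 6 ✓
Line 2: unforgiving (4), monk (1), around (2), grass (1) → 8 ✓
Line 3: one (1), tail (1), between (2), that (1), thorn (1) → 6 ✓

Yes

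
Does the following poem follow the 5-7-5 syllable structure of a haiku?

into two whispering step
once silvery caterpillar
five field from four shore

Line 1: into (2), two (1), whispering (3), step (1) → 7 (expected 5)
Line 2: once (1), silvery (3), caterpillar (4) → 8 (expected 7)
Line 3: five (1), field (1), from (1), four (1), shore (1) → 5 ✓

No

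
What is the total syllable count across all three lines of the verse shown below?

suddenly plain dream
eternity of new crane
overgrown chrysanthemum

Line 1: suddenly(3) + plain(1) + dream(1) = 5
Line 2: eternity(4) + of(1) + new(1) + crane(1) = 7
Line 3: overgrown(3) + chrysanthemum(4) = 7
Total: 5 + 7 + 7 = 19

19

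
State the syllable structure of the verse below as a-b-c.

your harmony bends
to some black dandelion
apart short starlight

5-7-5

Line 1: "your harmony bends": 1+3+1 = 5
Line 2: "to some black dandelion": 1+1+1+4 = 7
Line 3: "apart short starlight": 2+1+2 = 5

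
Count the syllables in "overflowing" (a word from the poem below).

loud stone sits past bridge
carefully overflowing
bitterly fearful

4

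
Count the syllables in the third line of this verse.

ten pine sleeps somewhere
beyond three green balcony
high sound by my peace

The third line: high (1), sound (1), by (1), my (1), peace (1) → 5

5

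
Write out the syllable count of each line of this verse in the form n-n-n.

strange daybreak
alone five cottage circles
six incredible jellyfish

3-7-8

Line 1: "strange daybreak": 1+2 = 3
Line 2: "alone five cottage circles": 2+1+2+2 = 7
Line 3: "six incredible jellyfish": 1+4+3 = 8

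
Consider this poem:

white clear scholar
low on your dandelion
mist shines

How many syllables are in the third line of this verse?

The third line: "mist shines": 1+1 = 2

2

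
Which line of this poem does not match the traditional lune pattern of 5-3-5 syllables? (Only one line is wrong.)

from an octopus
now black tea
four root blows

The third line

Line 1: from (1), an (1), octopus (3) → 5 ✓
Line 2: now (1), black (1), tea (1) → 3 ✓
Line 3: four (1), root (1), blows (1) → 3 (expected 5)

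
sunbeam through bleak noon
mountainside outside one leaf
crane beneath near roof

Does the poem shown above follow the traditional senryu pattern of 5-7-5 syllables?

Yes

Line 1: sunbeam(2) + through(1) + bleak(1) + noon(1) = 5 ✓
Line 2: mountainside(3) + outside(2) + one(1) + leaf(1) = 7 ✓
Line 3: crane(1) + beneath(2) + near(1) + roof(1) = 5 ✓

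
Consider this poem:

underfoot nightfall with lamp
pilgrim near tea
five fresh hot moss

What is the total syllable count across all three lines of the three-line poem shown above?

Line 1: "underfoot nightfall with lamp": 3+2+1+1 = 7
Line 2: "pilgrim near tea": 2+1+1 = 4
Line 3: "five fresh hot moss": 1+1+1+1 = 4
Total: 7 + 4 + 4 = 15

15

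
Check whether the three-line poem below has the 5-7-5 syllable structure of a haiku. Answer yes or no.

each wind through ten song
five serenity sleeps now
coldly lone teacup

Line 1: each(1) + wind(1) + through(1) + ten(1) + song(1) = 5 ✓
Line 2: five(1) + serenity(4) + sleeps(1) + now(1) = 7 ✓
Line 3: coldly(2) + lone(1) + teacup(2) = 5 ✓

Yes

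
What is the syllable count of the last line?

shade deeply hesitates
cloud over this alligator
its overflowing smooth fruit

7

The last line: "its overflowing smooth fruit": 1+4+1+1 = 7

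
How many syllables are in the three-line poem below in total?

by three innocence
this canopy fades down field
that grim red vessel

17

Line 1: "by three innocence": 1+1+3 = 5
Line 2: "this canopy fades down field": 1+3+1+1+1 = 7
Line 3: "that grim red vessel": 1+1+1+2 = 5
Total: 5 + 7 + 5 = 17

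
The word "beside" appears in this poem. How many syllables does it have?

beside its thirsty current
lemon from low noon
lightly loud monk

2

"beside" has 2 syllables.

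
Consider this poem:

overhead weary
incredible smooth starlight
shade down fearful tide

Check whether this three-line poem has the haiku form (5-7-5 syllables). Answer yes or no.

Yes

Line 1: overhead(3) + weary(2) = 5 ✓
Line 2: incredible(4) + smooth(1) + starlight(2) = 7 ✓
Line 3: shade(1) + down(1) + fearful(2) + tide(1) = 5 ✓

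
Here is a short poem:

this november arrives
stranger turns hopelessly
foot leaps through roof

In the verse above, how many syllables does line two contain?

Line two: stranger(2) + turns(1) + hopelessly(3) = 6

6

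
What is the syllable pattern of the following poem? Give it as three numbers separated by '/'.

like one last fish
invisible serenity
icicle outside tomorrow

4/8/8

Line 1: like (1), one (1), last (1), fish (1) → 4
Line 2: invisible (4), serenity (4) → 8
Line 3: icicle (3), outside (2), tomorrow (3) → 8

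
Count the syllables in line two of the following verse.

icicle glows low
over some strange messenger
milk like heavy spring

Line two: over (2), some (1), strange (1), messenger (3) → 7

7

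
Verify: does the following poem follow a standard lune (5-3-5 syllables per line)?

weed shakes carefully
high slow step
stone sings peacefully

Line 1: "weed shakes carefully": 1+1+3 = 5 ✓
Line 2: "high slow step": 1+1+1 = 3 ✓
Line 3: "stone sings peacefully": 1+1+3 = 5 ✓

Yes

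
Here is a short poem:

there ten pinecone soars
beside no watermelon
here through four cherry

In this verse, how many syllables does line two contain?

7

Line two: "beside no watermelon": 2+1+4 = 7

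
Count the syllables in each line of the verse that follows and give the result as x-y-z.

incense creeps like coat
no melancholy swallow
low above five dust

Line 1: "incense creeps like coat": 2+1+1+1 = 5
Line 2: "no melancholy swallow": 1+4+2 = 7
Line 3: "low above five dust": 1+2+1+1 = 5

5-7-5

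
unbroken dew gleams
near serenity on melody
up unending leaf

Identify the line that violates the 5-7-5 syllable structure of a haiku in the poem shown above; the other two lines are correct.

Line 1: "unbroken dew gleams": 3+1+1 = 5 ✓
Line 2: "near serenity on melody": 1+4+1+3 = 9 (expected 7)
Line 3: "up unending leaf": 1+3+1 = 5 ✓

The second line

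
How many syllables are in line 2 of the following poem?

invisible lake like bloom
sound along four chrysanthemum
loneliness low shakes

8

Line 2: sound(1) + along(2) + four(1) + chrysanthemum(4) = 8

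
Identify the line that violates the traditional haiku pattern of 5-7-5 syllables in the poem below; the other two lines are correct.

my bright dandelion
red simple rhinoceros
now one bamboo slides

Line 1

Line 1: my (1), bright (1), dandelion (4) → 6 (expected 5)
Line 2: red (1), simple (2), rhinoceros (4) → 7 ✓
Line 3: now (1), one (1), bamboo (2), slides (1) → 5 ✓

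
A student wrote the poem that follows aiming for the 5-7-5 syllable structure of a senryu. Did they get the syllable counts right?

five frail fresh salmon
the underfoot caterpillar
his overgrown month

Line 1: five (1), frail (1), fresh (1), salmon (2) → 5 ✓
Line 2: the (1), underfoot (3), caterpillar (4) → 8 (expected 7)
Line 3: his (1), overgrown (3), month (1) → 5 ✓

No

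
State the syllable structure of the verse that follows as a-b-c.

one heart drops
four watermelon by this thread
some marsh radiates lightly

3-8-7

Line 1: one (1), heart (1), drops (1) → 3
Line 2: four (1), watermelon (4), by (1), this (1), thread (1) → 8
Line 3: some (1), marsh (1), radiates (3), lightly (2) → 7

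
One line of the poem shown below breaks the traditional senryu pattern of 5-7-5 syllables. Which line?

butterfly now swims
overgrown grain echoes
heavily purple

Line 1: "butterfly now swims": 3+1+1 = 5 ✓
Line 2: "overgrown grain echoes": 3+1+2 = 6 (expected 7)
Line 3: "heavily purple": 3+2 = 5 ✓

The second line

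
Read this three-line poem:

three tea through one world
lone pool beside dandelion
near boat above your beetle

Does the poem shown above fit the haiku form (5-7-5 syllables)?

Line 1: three(1) + tea(1) + through(1) + one(1) + world(1) = 5 ✓
Line 2: lone(1) + pool(1) + beside(2) + dandelion(4) = 8 (expected 7)
Line 3: near(1) + boat(1) + above(2) + your(1) + beetle(2) = 7 (expected 5)

No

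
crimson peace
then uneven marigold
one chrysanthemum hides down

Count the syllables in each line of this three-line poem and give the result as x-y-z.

3-7-7

Line 1: crimson (2), peace (1) → 3
Line 2: then (1), uneven (3), marigold (3) → 7
Line 3: one (1), chrysanthemum (4), hides (1), down (1) → 7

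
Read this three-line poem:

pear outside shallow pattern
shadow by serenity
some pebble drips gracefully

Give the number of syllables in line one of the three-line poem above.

7

Line one: pear (1), outside (2), shallow (2), pattern (2) → 7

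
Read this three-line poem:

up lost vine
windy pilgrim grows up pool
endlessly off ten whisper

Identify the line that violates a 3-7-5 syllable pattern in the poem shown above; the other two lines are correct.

Line 1: up (1), lost (1), vine (1) → 3 ✓
Line 2: windy (2), pilgrim (2), grows (1), up (1), pool (1) → 7 ✓
Line 3: endlessly (3), off (1), ten (1), whisper (2) → 7 (expected 5)

Line 3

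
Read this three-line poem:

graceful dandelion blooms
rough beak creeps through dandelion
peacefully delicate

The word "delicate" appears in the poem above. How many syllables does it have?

3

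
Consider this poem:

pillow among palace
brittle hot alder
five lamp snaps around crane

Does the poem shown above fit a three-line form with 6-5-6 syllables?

Yes

Line 1: pillow(2) + among(2) + palace(2) = 6 ✓
Line 2: brittle(2) + hot(1) + alder(2) = 5 ✓
Line 3: five(1) + lamp(1) + snaps(1) + around(2) + crane(1) = 6 ✓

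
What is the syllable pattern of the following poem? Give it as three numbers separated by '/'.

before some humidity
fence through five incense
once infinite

7/5/4

Line 1: "before some humidity": 2+1+4 = 7
Line 2: "fence through five incense": 1+1+1+2 = 5
Line 3: "once infinite": 1+3 = 4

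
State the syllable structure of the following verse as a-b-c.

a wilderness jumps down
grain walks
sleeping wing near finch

6-2-5

Line 1: "a wilderness jumps down": 1+3+1+1 = 6
Line 2: "grain walks": 1+1 = 2
Line 3: "sleeping wing near finch": 2+1+1+1 = 5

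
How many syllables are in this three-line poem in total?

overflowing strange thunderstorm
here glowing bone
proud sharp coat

Line 1: overflowing (4), strange (1), thunderstorm (3) → 8
Line 2: here (1), glowing (2), bone (1) → 4
Line 3: proud (1), sharp (1), coat (1) → 3
Total: 8 + 4 + 3 = 15

15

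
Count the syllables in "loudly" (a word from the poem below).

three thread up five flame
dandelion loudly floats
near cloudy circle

2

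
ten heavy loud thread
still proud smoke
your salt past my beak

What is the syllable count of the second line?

3

The second line: "still proud smoke": 1+1+1 = 3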